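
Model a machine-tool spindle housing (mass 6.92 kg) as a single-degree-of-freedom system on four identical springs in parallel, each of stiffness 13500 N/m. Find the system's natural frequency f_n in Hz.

Parallel springs add: k_eq = 4 × 13500 = 54000 N/m.
ω_n = √(k_eq/m) = √(54000/6.92) = √7803 = 88.34 rad/s.
f_n = ω_n/(2π) = 88.34/6.283 = 14.06 Hz.

14.1 Hz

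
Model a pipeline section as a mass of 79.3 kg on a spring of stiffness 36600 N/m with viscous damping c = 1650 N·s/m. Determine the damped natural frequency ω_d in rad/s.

ω_n = √(k/m) = √(36600/79.3) = 21.48 rad/s.
Critical damping c_c = 2√(k·m) = 2√(36600 × 79.3) = 3407 N·s/m, so ζ = c/c_c = 1650/3407 = 0.4843.
ω_d = ω_n√(1 − ζ²) = 21.48 × √(1 − 0.235) = 18.80 rad/s.

18.8 rad/s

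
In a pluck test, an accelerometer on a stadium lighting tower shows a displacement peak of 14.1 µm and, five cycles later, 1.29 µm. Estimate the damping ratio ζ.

0.0759

Logarithmic decrement δ = (1/n)·ln(x₀/x_n) = (1/5)·ln(14.1/1.29) = (1/5)·ln(10.93) = 0.4783.
ζ = δ/√(4π² + δ²) = 0.4783/√(39.48 + 0.229) = 0.4783/6.301 = 0.07591.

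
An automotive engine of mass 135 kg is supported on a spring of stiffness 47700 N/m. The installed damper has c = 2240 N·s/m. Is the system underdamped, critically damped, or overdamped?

c_c = 2√(k·m) = 5075 N·s/m; ζ = c/c_c = 2240/5075 = 0.441.
Since ζ < 1 the system is underdamped.

underdamped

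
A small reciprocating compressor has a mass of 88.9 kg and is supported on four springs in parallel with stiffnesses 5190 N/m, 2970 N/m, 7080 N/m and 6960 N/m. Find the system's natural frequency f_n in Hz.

Parallel springs add: k_eq = 5190 + 2970 + 7080 + 6960 = 22200 N/m.
ω_n = √(k_eq/m) = √(22200/88.9) = √249.7 = 15.80 rad/s.
f_n = ω_n/(2π) = 15.80/6.283 = 2.515 Hz.

2.52 Hz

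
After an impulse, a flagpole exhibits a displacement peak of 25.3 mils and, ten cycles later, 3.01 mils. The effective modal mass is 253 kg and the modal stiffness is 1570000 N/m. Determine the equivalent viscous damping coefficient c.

Logarithmic decrement δ = (1/n)·ln(x₀/x_n) = (1/10)·ln(25.3/3.01) = (1/10)·ln(8.405) = 0.2129.
ζ = δ/√(4π² + δ²) = 0.2129/√(39.48 + 0.0453) = 0.2129/6.287 = 0.03386.
c = ζ · 2√(km) = 0.03386 × 2√(1570000 × 253) = 0.03386 × 39860 = 1350 N·s/m.

1350 N·s/m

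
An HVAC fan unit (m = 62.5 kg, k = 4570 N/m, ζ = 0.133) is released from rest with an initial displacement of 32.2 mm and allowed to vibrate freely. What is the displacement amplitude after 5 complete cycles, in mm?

0.475 mm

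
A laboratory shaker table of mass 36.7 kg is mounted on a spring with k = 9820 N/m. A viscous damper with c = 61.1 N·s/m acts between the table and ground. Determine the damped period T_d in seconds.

ω_n = √(k/m) = √(9820/36.7) = 16.36 rad/s.
Critical damping c_c = 2√(k·m) = 2√(9820 × 36.7) = 1201 N·s/m, so ζ = c/c_c = 61.1/1201 = 0.05089.
ω_d = ω_n√(1 − ζ²) = 16.36 × √(1 − 0.00259) = 16.34 rad/s.
T_d = 2π/ω_d = 0.3846 s.

0.385 s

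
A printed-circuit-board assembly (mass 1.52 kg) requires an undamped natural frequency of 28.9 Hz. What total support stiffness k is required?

50100 N/m

ω_n = 2πf_n = 2π × 28.9 = 181.6 rad/s.
k = m·ω_n² = 1.52 × 181.6² = 1.52 × 32970 = 50120 N/m.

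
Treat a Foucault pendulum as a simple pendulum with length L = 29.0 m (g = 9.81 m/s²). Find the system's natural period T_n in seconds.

For a simple pendulum ω_n = √(g/L) = √(9.81/29.0) = √0.3383 = 0.5816 rad/s.
T_n = 2π/ω_n = 6.283/0.5816 = 10.80 s.

10.8 s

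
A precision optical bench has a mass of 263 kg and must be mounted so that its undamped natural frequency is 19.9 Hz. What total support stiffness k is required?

4110000 N/m

ω_n = 2πf_n = 2π × 19.9 = 125.0 rad/s.
k = m·ω_n² = 263 × 125.0² = 263 × 15630 = 4112000 N/m.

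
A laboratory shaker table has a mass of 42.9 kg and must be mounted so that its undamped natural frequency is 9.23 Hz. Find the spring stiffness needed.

ω_n = 2πf_n = 2π × 9.23 = 57.99 rad/s.
k = m·ω_n² = 42.9 × 57.99² = 42.9 × 3363 = 144300 N/m.

144000 N/m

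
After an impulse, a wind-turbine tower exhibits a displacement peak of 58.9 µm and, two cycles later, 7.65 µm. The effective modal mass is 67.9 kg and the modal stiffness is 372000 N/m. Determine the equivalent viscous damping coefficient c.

1610 N·s/m

Logarithmic decrement δ = (1/n)·ln(x₀/x_n) = (1/2)·ln(58.9/7.65) = (1/2)·ln(7.699) = 1.021.
ζ = δ/√(4π² + δ²) = 1.021/√(39.48 + 1.04) = 1.021/6.366 = 0.1603.
c = ζ · 2√(km) = 0.1603 × 2√(372000 × 67.9) = 0.1603 × 10050 = 1612 N·s/m.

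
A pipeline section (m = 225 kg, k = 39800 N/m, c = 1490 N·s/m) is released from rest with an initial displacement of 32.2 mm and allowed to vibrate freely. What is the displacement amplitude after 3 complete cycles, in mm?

0.253 mm

ζ = c/(2√(km)) = 1490/(2√(39800 × 225)) = 1490/5985 = 0.2490.
Logarithmic decrement δ = 2πζ/√(1 − ζ²) = 2π × 0.2490/√(1 − 0.0620) = 1.615.
After n cycles, x_n/x₀ = e^(−nδ), so x_3 = 32.2 × e^(−3 × 1.615) = 32.2 × 0.007865 = 0.2533 mm.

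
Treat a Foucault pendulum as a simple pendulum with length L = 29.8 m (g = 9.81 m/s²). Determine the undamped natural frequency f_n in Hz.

0.0913 Hz

For a simple pendulum ω_n = √(g/L) = √(9.81/29.8) = √0.3292 = 0.5738 rad/s.
f_n = ω_n/(2π) = 0.5738/6.283 = 0.09132 Hz.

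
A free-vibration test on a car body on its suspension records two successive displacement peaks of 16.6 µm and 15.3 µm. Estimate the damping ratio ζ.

0.0130

Logarithmic decrement δ = (1/n)·ln(x₀/x_n) = (1/1)·ln(16.6/15.3) = (1/1)·ln(1.085) = 0.08155.
ζ = δ/√(4π² + δ²) = 0.08155/√(39.48 + 0.00665) = 0.08155/6.284 = 0.01298.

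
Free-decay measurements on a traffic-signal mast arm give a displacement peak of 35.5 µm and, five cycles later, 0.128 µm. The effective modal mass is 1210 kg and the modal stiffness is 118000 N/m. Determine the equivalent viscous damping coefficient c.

4210 N·s/m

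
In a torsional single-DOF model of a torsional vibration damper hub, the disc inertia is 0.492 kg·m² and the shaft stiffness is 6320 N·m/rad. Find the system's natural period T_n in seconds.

ω_n = √(k_t/J) = √(6320/0.492) = √12850 = 113.3 rad/s.
T_n = 2π/ω_n = 6.283/113.3 = 0.05544 s.

0.0554 s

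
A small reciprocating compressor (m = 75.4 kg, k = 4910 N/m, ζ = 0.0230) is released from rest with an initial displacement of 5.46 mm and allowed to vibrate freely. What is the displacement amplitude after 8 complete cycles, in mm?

1.72 mm

Logarithmic decrement δ = 2πζ/√(1 − ζ²) = 2π × 0.02300/√(1 − 0.000529) = 0.1446.
After n cycles, x_n/x₀ = e^(−nδ), so x_8 = 5.46 × e^(−8 × 0.1446) = 5.46 × 0.3146 = 1.718 mm.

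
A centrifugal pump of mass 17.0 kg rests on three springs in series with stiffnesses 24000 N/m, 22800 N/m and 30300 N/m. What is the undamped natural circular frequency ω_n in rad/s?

Series springs: 1/k_eq = 1/24000 + 1/22800 + 1/30300 = 0.0001185, so k_eq = 8437 N/m.
ω_n = √(k_eq/m) = √(8437/17.0) = √496.3 = 22.28 rad/s.

22.3 rad/s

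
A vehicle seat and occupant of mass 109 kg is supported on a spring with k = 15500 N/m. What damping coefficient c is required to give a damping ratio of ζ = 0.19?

c_c = 2√(k·m) = 2√(15500 × 109) = 2600 N·s/m.
c = ζ·c_c = 0.19 × 2600 = 493.9 N·s/m.

494 N·s/m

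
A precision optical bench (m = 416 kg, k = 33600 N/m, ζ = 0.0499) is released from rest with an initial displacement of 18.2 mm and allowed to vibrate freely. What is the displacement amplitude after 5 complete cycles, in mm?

3.79 mm

Logarithmic decrement δ = 2πζ/√(1 − ζ²) = 2π × 0.04990/√(1 − 0.00249) = 0.3139.
After n cycles, x_n/x₀ = e^(−nδ), so x_5 = 18.2 × e^(−5 × 0.3139) = 18.2 × 0.2081 = 3.788 mm.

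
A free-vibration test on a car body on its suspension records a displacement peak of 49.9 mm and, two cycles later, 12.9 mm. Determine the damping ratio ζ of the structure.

Logarithmic decrement δ = (1/n)·ln(x₀/x_n) = (1/2)·ln(49.9/12.9) = (1/2)·ln(3.868) = 0.6764.
ζ = δ/√(4π² + δ²) = 0.6764/√(39.48 + 0.458) = 0.6764/6.319 = 0.1070.

0.107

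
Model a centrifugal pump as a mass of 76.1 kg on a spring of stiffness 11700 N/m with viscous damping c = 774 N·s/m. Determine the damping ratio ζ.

ω_n = √(k/m) = √(11700/76.1) = 12.40 rad/s.
Critical damping c_c = 2√(k·m) = 2√(11700 × 76.1) = 1887 N·s/m, so ζ = c/c_c = 774/1887 = 0.4101.

0.410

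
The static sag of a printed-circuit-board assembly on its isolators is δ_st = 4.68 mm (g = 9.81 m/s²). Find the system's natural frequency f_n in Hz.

7.29 Hz

ω_n = √(g/δ_st) = √(9.81/0.00468) = √2096 = 45.78 rad/s.
f_n = ω_n/(2π) = 45.78/6.283 = 7.287 Hz.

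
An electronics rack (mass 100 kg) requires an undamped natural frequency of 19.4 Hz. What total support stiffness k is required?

1490000 N/m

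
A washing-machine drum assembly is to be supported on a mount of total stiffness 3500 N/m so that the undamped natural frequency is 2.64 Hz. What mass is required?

ω_n = 2πf_n = 2π × 2.64 = 16.59 rad/s.
m = k/ω_n² = 3500/16.59² = 3500/275.1 = 12.72 kg.

12.7 kg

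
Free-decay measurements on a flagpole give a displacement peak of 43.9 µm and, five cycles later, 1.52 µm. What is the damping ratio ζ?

Logarithmic decrement δ = (1/n)·ln(x₀/x_n) = (1/5)·ln(43.9/1.52) = (1/5)·ln(28.88) = 0.6726.
ζ = δ/√(4π² + δ²) = 0.6726/√(39.48 + 0.452) = 0.6726/6.319 = 0.1064.

0.106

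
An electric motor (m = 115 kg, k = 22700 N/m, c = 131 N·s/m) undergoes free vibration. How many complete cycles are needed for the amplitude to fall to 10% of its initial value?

ζ = c/(2√(km)) = 131/(2√(22700 × 115)) = 131/3231 = 0.04054.
Logarithmic decrement δ = 2πζ/√(1 − ζ²) = 2π × 0.04054/√(1 − 0.00164) = 0.2549.
x_n/x₀ = e^(−nδ) ≤ 0.1; take ln: n ≥ ln(1/0.1)/δ = 2.303/0.2549 = 9.032.
So 10 complete cycles are required.

10 cycles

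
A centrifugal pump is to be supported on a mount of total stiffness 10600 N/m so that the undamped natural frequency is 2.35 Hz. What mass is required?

ω_n = 2πf_n = 2π × 2.35 = 14.77 rad/s.
m = k/ω_n² = 10600/14.77² = 10600/218.0 = 48.62 kg.

48.6 kg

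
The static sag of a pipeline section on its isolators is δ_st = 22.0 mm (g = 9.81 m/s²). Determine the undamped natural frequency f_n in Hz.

3.36 Hz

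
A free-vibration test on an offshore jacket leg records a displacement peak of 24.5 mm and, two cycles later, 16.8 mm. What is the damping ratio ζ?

Logarithmic decrement δ = (1/n)·ln(x₀/x_n) = (1/2)·ln(24.5/16.8) = (1/2)·ln(1.458) = 0.1886.
ζ = δ/√(4π² + δ²) = 0.1886/√(39.48 + 0.0356) = 0.1886/6.286 = 0.03001.

0.0300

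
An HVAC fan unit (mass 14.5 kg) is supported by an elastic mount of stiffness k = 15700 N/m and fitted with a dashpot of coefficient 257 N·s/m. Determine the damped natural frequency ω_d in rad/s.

ω_n = √(k/m) = √(15700/14.5) = 32.91 rad/s.
Critical damping c_c = 2√(k·m) = 2√(15700 × 14.5) = 954.3 N·s/m, so ζ = c/c_c = 257/954.3 = 0.2693.
ω_d = ω_n√(1 − ζ²) = 32.91 × √(1 − 0.0725) = 31.69 rad/s.

31.7 rad/s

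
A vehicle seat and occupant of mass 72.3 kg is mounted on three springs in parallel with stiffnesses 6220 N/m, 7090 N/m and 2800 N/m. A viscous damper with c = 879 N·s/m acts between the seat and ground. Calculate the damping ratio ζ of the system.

Parallel springs add: k_eq = 6220 + 7090 + 2800 = 16110 N/m.
ω_n = √(k_eq/m) = √(16110/72.3) = 14.93 rad/s.
Critical damping c_c = 2√(k_eq·m) = 2√(16110 × 72.3) = 2158 N·s/m, so ζ = c/c_c = 879/2158 = 0.4072.

0.407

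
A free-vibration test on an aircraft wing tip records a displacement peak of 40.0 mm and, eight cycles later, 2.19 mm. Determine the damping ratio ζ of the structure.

Logarithmic decrement δ = (1/n)·ln(x₀/x_n) = (1/8)·ln(40.0/2.19) = (1/8)·ln(18.26) = 0.3631.
ζ = δ/√(4π² + δ²) = 0.3631/√(39.48 + 0.132) = 0.3631/6.294 = 0.05770.

0.0577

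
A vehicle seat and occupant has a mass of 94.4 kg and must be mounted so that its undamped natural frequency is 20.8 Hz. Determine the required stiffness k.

1610000 N/m

ω_n = 2πf_n = 2π × 20.8 = 130.7 rad/s.
k = m·ω_n² = 94.4 × 130.7² = 94.4 × 17080 = 1612000 N/m.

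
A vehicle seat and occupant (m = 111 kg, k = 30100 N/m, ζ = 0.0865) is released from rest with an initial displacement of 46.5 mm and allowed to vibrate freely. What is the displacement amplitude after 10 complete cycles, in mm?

Logarithmic decrement δ = 2πζ/√(1 − ζ²) = 2π × 0.08650/√(1 − 0.00748) = 0.5455.
After n cycles, x_n/x₀ = e^(−nδ), so x_10 = 46.5 × e^(−10 × 0.5455) = 46.5 × 0.004273 = 0.1987 mm.

0.199 mm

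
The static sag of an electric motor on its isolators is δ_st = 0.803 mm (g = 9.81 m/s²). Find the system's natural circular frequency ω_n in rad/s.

111 rad/s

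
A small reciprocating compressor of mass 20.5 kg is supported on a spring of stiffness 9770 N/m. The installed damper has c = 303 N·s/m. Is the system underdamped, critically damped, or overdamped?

c_c = 2√(k·m) = 895.1 N·s/m; ζ = c/c_c = 303/895.1 = 0.339.
Since ζ < 1 the system is underdamped.

underdamped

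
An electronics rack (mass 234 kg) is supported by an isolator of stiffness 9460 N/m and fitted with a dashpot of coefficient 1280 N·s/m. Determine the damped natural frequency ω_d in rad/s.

5.74 rad/s

ω_n = √(k/m) = √(9460/234) = 6.358 rad/s.
Critical damping c_c = 2√(k·m) = 2√(9460 × 234) = 2976 N·s/m, so ζ = c/c_c = 1280/2976 = 0.4302.
ω_d = ω_n√(1 − ζ²) = 6.358 × √(1 − 0.185) = 5.740 rad/s.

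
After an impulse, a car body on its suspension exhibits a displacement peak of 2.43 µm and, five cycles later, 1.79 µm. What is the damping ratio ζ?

Logarithmic decrement δ = (1/n)·ln(x₀/x_n) = (1/5)·ln(2.43/1.79) = (1/5)·ln(1.358) = 0.06114.
ζ = δ/√(4π² + δ²) = 0.06114/√(39.48 + 0.00374) = 0.06114/6.283 = 0.009729.

0.00973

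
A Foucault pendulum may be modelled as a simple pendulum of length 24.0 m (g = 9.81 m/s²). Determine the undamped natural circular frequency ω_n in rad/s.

For a simple pendulum ω_n = √(g/L) = √(9.81/24.0) = √0.4088 = 0.6393 rad/s.

0.639 rad/s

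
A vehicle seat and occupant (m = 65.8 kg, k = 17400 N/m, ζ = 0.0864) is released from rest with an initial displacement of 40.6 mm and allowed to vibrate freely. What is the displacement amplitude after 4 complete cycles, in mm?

4.59 mm

Logarithmic decrement δ = 2πζ/√(1 − ζ²) = 2π × 0.08640/√(1 − 0.00746) = 0.5449.
After n cycles, x_n/x₀ = e^(−nδ), so x_4 = 40.6 × e^(−4 × 0.5449) = 40.6 × 0.1131 = 4.591 mm.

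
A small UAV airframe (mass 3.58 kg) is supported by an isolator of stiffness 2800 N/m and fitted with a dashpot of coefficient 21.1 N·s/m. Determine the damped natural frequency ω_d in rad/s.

27.8 rad/s

ω_n = √(k/m) = √(2800/3.58) = 27.97 rad/s.
Critical damping c_c = 2√(k·m) = 2√(2800 × 3.58) = 200.2 N·s/m, so ζ = c/c_c = 21.1/200.2 = 0.1054.
ω_d = ω_n√(1 − ζ²) = 27.97 × √(1 − 0.0111) = 27.81 rad/s.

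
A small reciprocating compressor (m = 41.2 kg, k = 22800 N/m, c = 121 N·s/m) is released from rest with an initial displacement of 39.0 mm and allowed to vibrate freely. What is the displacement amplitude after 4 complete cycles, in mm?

ζ = c/(2√(km)) = 121/(2√(22800 × 41.2)) = 121/1938 = 0.06242.
Logarithmic decrement δ = 2πζ/√(1 − ζ²) = 2π × 0.06242/√(1 − 0.00390) = 0.3930.
After n cycles, x_n/x₀ = e^(−nδ), so x_4 = 39.0 × e^(−4 × 0.3930) = 39.0 × 0.2076 = 8.098 mm.

8.10 mm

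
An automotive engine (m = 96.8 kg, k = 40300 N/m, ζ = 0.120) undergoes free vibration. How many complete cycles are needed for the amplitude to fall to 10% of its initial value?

4 cycles

Logarithmic decrement δ = 2πζ/√(1 − ζ²) = 2π × 0.1200/√(1 − 0.0144) = 0.7595.
x_n/x₀ = e^(−nδ) ≤ 0.1; take ln: n ≥ ln(1/0.1)/δ = 2.303/0.7595 = 3.032.
So 4 complete cycles are required.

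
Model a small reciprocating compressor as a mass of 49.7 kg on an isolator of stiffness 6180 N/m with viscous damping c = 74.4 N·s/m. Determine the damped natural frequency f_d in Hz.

ω_n = √(k/m) = √(6180/49.7) = 11.15 rad/s.
Critical damping c_c = 2√(k·m) = 2√(6180 × 49.7) = 1108 N·s/m, so ζ = c/c_c = 74.4/1108 = 0.06712.
ω_d = ω_n√(1 − ζ²) = 11.15 × √(1 − 0.00451) = 11.13 rad/s.
f_d = ω_d/(2π) = 1.771 Hz.

1.77 Hz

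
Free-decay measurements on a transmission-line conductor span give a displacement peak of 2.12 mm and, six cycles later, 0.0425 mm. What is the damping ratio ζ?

0.103

Logarithmic decrement δ = (1/n)·ln(x₀/x_n) = (1/6)·ln(2.12/0.0425) = (1/6)·ln(49.88) = 0.6516.
ζ = δ/√(4π² + δ²) = 0.6516/√(39.48 + 0.425) = 0.6516/6.317 = 0.1032.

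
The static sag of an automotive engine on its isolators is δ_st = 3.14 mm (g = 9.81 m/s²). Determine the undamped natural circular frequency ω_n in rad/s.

ω_n = √(g/δ_st) = √(9.81/0.00314) = √3124 = 55.89 rad/s.

55.9 rad/s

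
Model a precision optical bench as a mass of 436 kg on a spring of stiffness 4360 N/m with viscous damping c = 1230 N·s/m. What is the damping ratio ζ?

ω_n = √(k/m) = √(4360/436) = 3.162 rad/s.
Critical damping c_c = 2√(k·m) = 2√(4360 × 436) = 2758 N·s/m, so ζ = c/c_c = 1230/2758 = 0.4461.

0.446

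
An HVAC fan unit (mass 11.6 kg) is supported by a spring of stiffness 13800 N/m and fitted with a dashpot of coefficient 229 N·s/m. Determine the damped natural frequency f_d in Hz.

ω_n = √(k/m) = √(13800/11.6) = 34.49 rad/s.
Critical damping c_c = 2√(k·m) = 2√(13800 × 11.6) = 800.2 N·s/m, so ζ = c/c_c = 229/800.2 = 0.2862.
ω_d = ω_n√(1 − ζ²) = 34.49 × √(1 − 0.0819) = 33.05 rad/s.
f_d = ω_d/(2π) = 5.260 Hz.

5.26 Hz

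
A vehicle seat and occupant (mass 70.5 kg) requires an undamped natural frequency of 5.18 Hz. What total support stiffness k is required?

ω_n = 2πf_n = 2π × 5.18 = 32.55 rad/s.
k = m·ω_n² = 70.5 × 32.55² = 70.5 × 1059 = 74680 N/m.

74700 N/m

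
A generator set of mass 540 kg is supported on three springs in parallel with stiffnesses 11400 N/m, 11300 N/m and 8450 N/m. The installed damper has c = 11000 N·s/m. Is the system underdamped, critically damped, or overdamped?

overdamped

Parallel springs add: k_eq = 11400 + 11300 + 8450 = 31150 N/m.
c_c = 2√(k_eq·m) = 8203 N·s/m; ζ = c/c_c = 11000/8203 = 1.34.
Since ζ > 1 the system is overdamped.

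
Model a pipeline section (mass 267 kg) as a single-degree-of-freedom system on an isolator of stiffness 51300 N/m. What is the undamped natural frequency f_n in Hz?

2.21 Hz

ω_n = √(k/m) = √(51300/267) = √192.1 = 13.86 rad/s.
f_n = ω_n/(2π) = 13.86/6.283 = 2.206 Hz.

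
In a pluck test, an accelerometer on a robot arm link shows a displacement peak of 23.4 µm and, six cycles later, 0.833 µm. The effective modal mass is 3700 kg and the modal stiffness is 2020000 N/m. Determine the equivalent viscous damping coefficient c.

15200 N·s/m

Logarithmic decrement δ = (1/n)·ln(x₀/x_n) = (1/6)·ln(23.4/0.833) = (1/6)·ln(28.09) = 0.5559.
ζ = δ/√(4π² + δ²) = 0.5559/√(39.48 + 0.309) = 0.5559/6.308 = 0.08813.
c = ζ · 2√(km) = 0.08813 × 2√(2020000 × 3700) = 0.08813 × 172900 = 15240 N·s/m.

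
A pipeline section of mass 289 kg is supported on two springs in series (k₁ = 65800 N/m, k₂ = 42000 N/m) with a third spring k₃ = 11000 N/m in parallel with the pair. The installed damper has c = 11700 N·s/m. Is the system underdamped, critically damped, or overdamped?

overdamped

Series pair: k_s = k₁k₂/(k₁+k₂) = (65800)(42000)/(65800 + 42000) = 25640 N/m. In parallel with k₃: k_eq = 25640 + 11000 = 36640 N/m.
c_c = 2√(k_eq·m) = 6508 N·s/m; ζ = c/c_c = 11700/6508 = 1.80.
Since ζ > 1 the system is overdamped.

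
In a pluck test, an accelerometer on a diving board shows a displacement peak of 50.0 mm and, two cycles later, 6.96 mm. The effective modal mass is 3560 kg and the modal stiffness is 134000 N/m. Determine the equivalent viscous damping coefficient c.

Logarithmic decrement δ = (1/n)·ln(x₀/x_n) = (1/2)·ln(50.0/6.96) = (1/2)·ln(7.184) = 0.9859.
ζ = δ/√(4π² + δ²) = 0.9859/√(39.48 + 0.972) = 0.9859/6.360 = 0.1550.
c = ζ · 2√(km) = 0.1550 × 2√(134000 × 3560) = 0.1550 × 43680 = 6772 N·s/m.

6770 N·s/m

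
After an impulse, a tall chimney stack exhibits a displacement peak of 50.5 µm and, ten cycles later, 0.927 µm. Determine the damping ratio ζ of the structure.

0.0635

Logarithmic decrement δ = (1/n)·ln(x₀/x_n) = (1/10)·ln(50.5/0.927) = (1/10)·ln(54.48) = 0.3998.
ζ = δ/√(4π² + δ²) = 0.3998/√(39.48 + 0.160) = 0.3998/6.296 = 0.06350.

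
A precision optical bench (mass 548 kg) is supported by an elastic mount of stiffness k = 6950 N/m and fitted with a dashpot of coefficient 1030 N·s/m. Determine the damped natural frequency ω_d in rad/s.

ω_n = √(k/m) = √(6950/548) = 3.561 rad/s.
Critical damping c_c = 2√(k·m) = 2√(6950 × 548) = 3903 N·s/m, so ζ = c/c_c = 1030/3903 = 0.2639.
ω_d = ω_n√(1 − ζ²) = 3.561 × √(1 − 0.0696) = 3.435 rad/s.

3.44 rad/s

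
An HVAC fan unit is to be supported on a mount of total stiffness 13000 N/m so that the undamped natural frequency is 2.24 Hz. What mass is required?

65.6 kg

ω_n = 2πf_n = 2π × 2.24 = 14.07 rad/s.
m = k/ω_n² = 13000/14.07² = 13000/198.1 = 65.63 kg.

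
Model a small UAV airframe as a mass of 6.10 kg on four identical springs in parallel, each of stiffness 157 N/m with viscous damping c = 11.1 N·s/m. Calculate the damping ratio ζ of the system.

Parallel springs add: k_eq = 4 × 157 = 628.0 N/m.
ω_n = √(k_eq/m) = √(628.0/6.10) = 10.15 rad/s.
Critical damping c_c = 2√(k_eq·m) = 2√(628.0 × 6.10) = 123.8 N·s/m, so ζ = c/c_c = 11.1/123.8 = 0.08967.

0.0897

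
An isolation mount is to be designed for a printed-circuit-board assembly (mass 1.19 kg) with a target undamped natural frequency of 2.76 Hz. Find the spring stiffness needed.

ω_n = 2πf_n = 2π × 2.76 = 17.34 rad/s.
k = m·ω_n² = 1.19 × 17.34² = 1.19 × 300.7 = 357.9 N/m.

358 N/m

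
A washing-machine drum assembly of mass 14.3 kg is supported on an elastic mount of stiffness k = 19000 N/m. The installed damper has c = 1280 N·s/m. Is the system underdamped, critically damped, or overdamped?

c_c = 2√(k·m) = 1042 N·s/m; ζ = c/c_c = 1280/1042 = 1.23.
Since ζ > 1 the system is overdamped.

overdamped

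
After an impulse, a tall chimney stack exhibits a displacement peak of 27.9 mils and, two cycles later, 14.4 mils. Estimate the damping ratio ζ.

0.0526

Logarithmic decrement δ = (1/n)·ln(x₀/x_n) = (1/2)·ln(27.9/14.4) = (1/2)·ln(1.937) = 0.3307.
ζ = δ/√(4π² + δ²) = 0.3307/√(39.48 + 0.109) = 0.3307/6.292 = 0.05256.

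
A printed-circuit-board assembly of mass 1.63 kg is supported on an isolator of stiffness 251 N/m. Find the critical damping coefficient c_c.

c_c = 2√(k·m) = 2√(251.0 × 1.63) = 2 × 20.23 = 40.45 N·s/m.

40.5 N·s/m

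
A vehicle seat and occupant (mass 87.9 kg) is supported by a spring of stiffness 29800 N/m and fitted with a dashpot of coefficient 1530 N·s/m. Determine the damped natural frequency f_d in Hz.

2.58 Hz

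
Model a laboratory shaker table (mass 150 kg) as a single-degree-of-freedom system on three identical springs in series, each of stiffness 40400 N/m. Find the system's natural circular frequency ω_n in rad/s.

9.48 rad/s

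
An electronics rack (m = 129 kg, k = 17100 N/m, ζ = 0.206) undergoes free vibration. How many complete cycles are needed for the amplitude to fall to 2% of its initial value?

3 cycles

Logarithmic decrement δ = 2πζ/√(1 − ζ²) = 2π × 0.2060/√(1 − 0.0424) = 1.323.
x_n/x₀ = e^(−nδ) ≤ 0.02; take ln: n ≥ ln(1/0.02)/δ = 3.912/1.323 = 2.958.
So 3 complete cycles are required.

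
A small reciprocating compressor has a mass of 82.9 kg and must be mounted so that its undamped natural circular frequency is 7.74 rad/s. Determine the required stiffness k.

4970 N/m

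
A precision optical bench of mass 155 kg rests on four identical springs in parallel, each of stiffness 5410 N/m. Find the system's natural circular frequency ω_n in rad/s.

Parallel springs add: k_eq = 4 × 5410 = 21640 N/m.
ω_n = √(k_eq/m) = √(21640/155) = √139.6 = 11.82 rad/s.

11.8 rad/s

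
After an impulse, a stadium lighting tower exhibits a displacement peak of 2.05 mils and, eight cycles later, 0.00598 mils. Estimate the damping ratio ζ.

Logarithmic decrement δ = (1/n)·ln(x₀/x_n) = (1/8)·ln(2.05/0.00598) = (1/8)·ln(342.8) = 0.7296.
ζ = δ/√(4π² + δ²) = 0.7296/√(39.48 + 0.532) = 0.7296/6.325 = 0.1154.

0.115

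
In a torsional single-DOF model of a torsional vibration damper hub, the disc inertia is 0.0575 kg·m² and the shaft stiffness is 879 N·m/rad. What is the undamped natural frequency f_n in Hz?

19.7 Hz

ω_n = √(k_t/J) = √(879/0.0575) = √15290 = 123.6 rad/s.
f_n = ω_n/(2π) = 123.6/6.283 = 19.68 Hz.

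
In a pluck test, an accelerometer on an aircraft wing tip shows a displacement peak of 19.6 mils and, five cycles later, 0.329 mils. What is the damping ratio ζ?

Logarithmic decrement δ = (1/n)·ln(x₀/x_n) = (1/5)·ln(19.6/0.329) = (1/5)·ln(59.57) = 0.8174.
ζ = δ/√(4π² + δ²) = 0.8174/√(39.48 + 0.668) = 0.8174/6.336 = 0.1290.

0.129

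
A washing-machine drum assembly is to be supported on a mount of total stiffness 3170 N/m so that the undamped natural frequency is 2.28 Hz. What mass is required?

ω_n = 2πf_n = 2π × 2.28 = 14.33 rad/s.
m = k/ω_n² = 3170/14.33² = 3170/205.2 = 15.45 kg.

15.4 kg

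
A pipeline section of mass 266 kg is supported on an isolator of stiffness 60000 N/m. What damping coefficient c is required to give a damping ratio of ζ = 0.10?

799 N·s/m

c_c = 2√(k·m) = 2√(60000 × 266) = 7990 N·s/m.
c = ζ·c_c = 0.10 × 7990 = 799.0 N·s/m.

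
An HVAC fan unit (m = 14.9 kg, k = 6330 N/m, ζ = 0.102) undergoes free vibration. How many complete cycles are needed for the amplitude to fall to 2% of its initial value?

7 cycles

Logarithmic decrement δ = 2πζ/√(1 − ζ²) = 2π × 0.1020/√(1 − 0.0104) = 0.6442.
x_n/x₀ = e^(−nδ) ≤ 0.02; take ln: n ≥ ln(1/0.02)/δ = 3.912/0.6442 = 6.072.
So 7 complete cycles are required.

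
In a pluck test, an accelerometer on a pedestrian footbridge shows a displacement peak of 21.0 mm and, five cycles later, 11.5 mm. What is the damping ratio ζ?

Logarithmic decrement δ = (1/n)·ln(x₀/x_n) = (1/5)·ln(21.0/11.5) = (1/5)·ln(1.826) = 0.1204.
ζ = δ/√(4π² + δ²) = 0.1204/√(39.48 + 0.0145) = 0.1204/6.284 = 0.01916.

0.0192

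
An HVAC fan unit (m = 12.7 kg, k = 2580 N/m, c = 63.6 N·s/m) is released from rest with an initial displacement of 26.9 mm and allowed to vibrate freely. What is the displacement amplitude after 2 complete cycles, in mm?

2.86 mm

ζ = c/(2√(km)) = 63.6/(2√(2580 × 12.7)) = 63.6/362.0 = 0.1757.
Logarithmic decrement δ = 2πζ/√(1 − ζ²) = 2π × 0.1757/√(1 − 0.0309) = 1.121.
After n cycles, x_n/x₀ = e^(−nδ), so x_2 = 26.9 × e^(−2 × 1.121) = 26.9 × 0.1062 = 2.857 mm.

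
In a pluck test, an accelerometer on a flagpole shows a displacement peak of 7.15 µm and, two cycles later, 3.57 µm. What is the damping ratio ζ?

0.0552

Logarithmic decrement δ = (1/n)·ln(x₀/x_n) = (1/2)·ln(7.15/3.57) = (1/2)·ln(2.003) = 0.3473.
ζ = δ/√(4π² + δ²) = 0.3473/√(39.48 + 0.121) = 0.3473/6.293 = 0.05519.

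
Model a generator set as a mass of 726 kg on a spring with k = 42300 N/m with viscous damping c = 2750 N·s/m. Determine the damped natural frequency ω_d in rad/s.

7.39 rad/s

ω_n = √(k/m) = √(42300/726) = 7.633 rad/s.
Critical damping c_c = 2√(k·m) = 2√(42300 × 726) = 11080 N·s/m, so ζ = c/c_c = 2750/11080 = 0.2481.
ω_d = ω_n√(1 − ζ²) = 7.633 × √(1 − 0.0616) = 7.394 rad/s.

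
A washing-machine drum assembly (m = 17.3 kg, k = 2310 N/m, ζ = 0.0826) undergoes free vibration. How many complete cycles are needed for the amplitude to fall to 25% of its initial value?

Logarithmic decrement δ = 2πζ/√(1 − ζ²) = 2π × 0.08260/√(1 − 0.00682) = 0.5208.
x_n/x₀ = e^(−nδ) ≤ 0.25; take ln: n ≥ ln(1/0.25)/δ = 1.386/0.5208 = 2.662.
So 3 complete cycles are required.

3 cycles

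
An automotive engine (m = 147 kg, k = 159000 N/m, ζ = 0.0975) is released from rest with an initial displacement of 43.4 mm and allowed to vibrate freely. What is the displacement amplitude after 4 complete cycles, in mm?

Logarithmic decrement δ = 2πζ/√(1 − ζ²) = 2π × 0.09750/√(1 − 0.00951) = 0.6155.
After n cycles, x_n/x₀ = e^(−nδ), so x_4 = 43.4 × e^(−4 × 0.6155) = 43.4 × 0.08525 = 3.700 mm.

3.70 mm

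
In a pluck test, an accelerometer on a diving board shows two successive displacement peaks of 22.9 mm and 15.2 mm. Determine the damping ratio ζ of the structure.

0.0651

Logarithmic decrement δ = (1/n)·ln(x₀/x_n) = (1/1)·ln(22.9/15.2) = (1/1)·ln(1.507) = 0.4098.
ζ = δ/√(4π² + δ²) = 0.4098/√(39.48 + 0.168) = 0.4098/6.297 = 0.06509.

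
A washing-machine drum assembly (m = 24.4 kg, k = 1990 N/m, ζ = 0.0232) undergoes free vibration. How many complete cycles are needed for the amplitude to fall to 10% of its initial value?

16 cycles

Logarithmic decrement δ = 2πζ/√(1 − ζ²) = 2π × 0.02320/√(1 − 0.000538) = 0.1458.
x_n/x₀ = e^(−nδ) ≤ 0.1; take ln: n ≥ ln(1/0.1)/δ = 2.303/0.1458 = 15.79.
So 16 complete cycles are required.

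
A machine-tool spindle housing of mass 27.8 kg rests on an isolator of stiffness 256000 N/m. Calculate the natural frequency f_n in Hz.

15.3 Hz

ω_n = √(k/m) = √(256000/27.8) = √9209 = 95.96 rad/s.
f_n = ω_n/(2π) = 95.96/6.283 = 15.27 Hz.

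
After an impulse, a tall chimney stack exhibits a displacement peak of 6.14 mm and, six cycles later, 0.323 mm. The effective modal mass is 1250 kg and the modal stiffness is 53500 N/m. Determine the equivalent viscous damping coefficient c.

Logarithmic decrement δ = (1/n)·ln(x₀/x_n) = (1/6)·ln(6.14/0.323) = (1/6)·ln(19.01) = 0.4908.
ζ = δ/√(4π² + δ²) = 0.4908/√(39.48 + 0.241) = 0.4908/6.302 = 0.07788.
c = ζ · 2√(km) = 0.07788 × 2√(53500 × 1250) = 0.07788 × 16360 = 1274 N·s/m.

1270 N·s/m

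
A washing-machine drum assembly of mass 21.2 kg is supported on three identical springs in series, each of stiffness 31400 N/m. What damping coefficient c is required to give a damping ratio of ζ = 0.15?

141 N·s/m

Series springs: 1/k_eq = 3/31400, so k_eq = 31400/3 = 10470 N/m.
c_c = 2√(k_eq·m) = 2√(10470 × 21.2) = 942.1 N·s/m.
c = ζ·c_c = 0.15 × 942.1 = 141.3 N·s/m.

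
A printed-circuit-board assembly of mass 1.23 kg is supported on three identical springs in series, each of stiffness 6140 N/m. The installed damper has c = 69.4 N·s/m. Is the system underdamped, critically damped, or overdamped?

underdamped

Series springs: 1/k_eq = 3/6140, so k_eq = 6140/3 = 2047 N/m.
c_c = 2√(k_eq·m) = 100.3 N·s/m; ζ = c/c_c = 69.4/100.3 = 0.692.
Since ζ < 1 the system is underdamped.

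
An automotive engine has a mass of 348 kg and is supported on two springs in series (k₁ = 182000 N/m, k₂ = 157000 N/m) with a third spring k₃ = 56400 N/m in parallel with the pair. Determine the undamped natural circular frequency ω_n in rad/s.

Series pair: k_s = k₁k₂/(k₁+k₂) = (182000)(157000)/(182000 + 157000) = 84290 N/m. In parallel with k₃: k_eq = 84290 + 56400 = 140700 N/m.
ω_n = √(k_eq/m) = √(140700/348) = √404.3 = 20.11 rad/s.

20.1 rad/s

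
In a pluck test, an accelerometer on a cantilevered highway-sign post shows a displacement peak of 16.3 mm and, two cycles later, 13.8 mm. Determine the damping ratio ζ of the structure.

0.0132

Logarithmic decrement δ = (1/n)·ln(x₀/x_n) = (1/2)·ln(16.3/13.8) = (1/2)·ln(1.181) = 0.08325.
ζ = δ/√(4π² + δ²) = 0.08325/√(39.48 + 0.00693) = 0.08325/6.284 = 0.01325.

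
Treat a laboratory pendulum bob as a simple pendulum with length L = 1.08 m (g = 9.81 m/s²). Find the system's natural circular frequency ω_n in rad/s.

For a simple pendulum ω_n = √(g/L) = √(9.81/1.08) = √9.083 = 3.014 rad/s.

3.01 rad/s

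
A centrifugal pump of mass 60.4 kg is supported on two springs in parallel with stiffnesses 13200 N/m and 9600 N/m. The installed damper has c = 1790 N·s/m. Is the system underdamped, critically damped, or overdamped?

underdamped

Parallel springs add: k_eq = 13200 + 9600 = 22800 N/m.
c_c = 2√(k_eq·m) = 2347 N·s/m; ζ = c/c_c = 1790/2347 = 0.763.
Since ζ < 1 the system is underdamped.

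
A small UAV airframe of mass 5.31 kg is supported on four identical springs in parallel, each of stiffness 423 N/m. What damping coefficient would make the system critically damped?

190 N·s/m

Parallel springs add: k_eq = 4 × 423 = 1692 N/m.
c_c = 2√(k_eq·m) = 2√(1692 × 5.31) = 2 × 94.79 = 189.6 N·s/m.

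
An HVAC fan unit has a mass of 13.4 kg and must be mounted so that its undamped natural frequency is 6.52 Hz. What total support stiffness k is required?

22500 N/m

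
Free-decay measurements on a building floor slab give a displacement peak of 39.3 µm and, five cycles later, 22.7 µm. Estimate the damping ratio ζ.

0.0175

Logarithmic decrement δ = (1/n)·ln(x₀/x_n) = (1/5)·ln(39.3/22.7) = (1/5)·ln(1.731) = 0.1098.
ζ = δ/√(4π² + δ²) = 0.1098/√(39.48 + 0.0120) = 0.1098/6.284 = 0.01747.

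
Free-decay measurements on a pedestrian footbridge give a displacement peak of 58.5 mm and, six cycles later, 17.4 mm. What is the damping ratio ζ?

Logarithmic decrement δ = (1/n)·ln(x₀/x_n) = (1/6)·ln(58.5/17.4) = (1/6)·ln(3.362) = 0.2021.
ζ = δ/√(4π² + δ²) = 0.2021/√(39.48 + 0.0408) = 0.2021/6.286 = 0.03215.

0.0321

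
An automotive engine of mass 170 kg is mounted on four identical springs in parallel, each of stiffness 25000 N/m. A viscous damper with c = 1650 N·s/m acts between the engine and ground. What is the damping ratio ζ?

Parallel springs add: k_eq = 4 × 25000 = 100000 N/m.
ω_n = √(k_eq/m) = √(100000/170) = 24.25 rad/s.
Critical damping c_c = 2√(k_eq·m) = 2√(100000 × 170) = 8246 N·s/m, so ζ = c/c_c = 1650/8246 = 0.2001.

0.200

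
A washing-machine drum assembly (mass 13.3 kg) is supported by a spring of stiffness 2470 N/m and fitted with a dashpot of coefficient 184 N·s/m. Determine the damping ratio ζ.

0.508

ω_n = √(k/m) = √(2470/13.3) = 13.63 rad/s.
Critical damping c_c = 2√(k·m) = 2√(2470 × 13.3) = 362.5 N·s/m, so ζ = c/c_c = 184/362.5 = 0.5076.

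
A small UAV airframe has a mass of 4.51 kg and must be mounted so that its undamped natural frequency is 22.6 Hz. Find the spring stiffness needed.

90900 N/m

ω_n = 2πf_n = 2π × 22.6 = 142.0 rad/s.
k = m·ω_n² = 4.51 × 142.0² = 4.51 × 20160 = 90940 N/m.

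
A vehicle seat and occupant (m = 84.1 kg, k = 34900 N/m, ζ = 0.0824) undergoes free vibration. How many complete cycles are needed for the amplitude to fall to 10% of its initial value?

5 cycles

Logarithmic decrement δ = 2πζ/√(1 − ζ²) = 2π × 0.08240/√(1 − 0.00679) = 0.5195.
x_n/x₀ = e^(−nδ) ≤ 0.1; take ln: n ≥ ln(1/0.1)/δ = 2.303/0.5195 = 4.432.
So 5 complete cycles are required.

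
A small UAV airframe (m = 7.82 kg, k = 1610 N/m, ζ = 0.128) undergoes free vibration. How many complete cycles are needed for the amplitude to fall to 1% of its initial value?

Logarithmic decrement δ = 2πζ/√(1 − ζ²) = 2π × 0.1280/√(1 − 0.0164) = 0.8109.
x_n/x₀ = e^(−nδ) ≤ 0.01; take ln: n ≥ ln(1/0.01)/δ = 4.605/0.8109 = 5.679.
So 6 complete cycles are required.

6 cycles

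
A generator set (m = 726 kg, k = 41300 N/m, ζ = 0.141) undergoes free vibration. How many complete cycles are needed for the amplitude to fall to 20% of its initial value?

Logarithmic decrement δ = 2πζ/√(1 − ζ²) = 2π × 0.1410/√(1 − 0.0199) = 0.8949.
x_n/x₀ = e^(−nδ) ≤ 0.2; take ln: n ≥ ln(1/0.2)/δ = 1.609/0.8949 = 1.799.
So 2 complete cycles are required.

2 cycles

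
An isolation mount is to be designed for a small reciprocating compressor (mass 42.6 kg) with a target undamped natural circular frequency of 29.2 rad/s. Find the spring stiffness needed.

36300 N/m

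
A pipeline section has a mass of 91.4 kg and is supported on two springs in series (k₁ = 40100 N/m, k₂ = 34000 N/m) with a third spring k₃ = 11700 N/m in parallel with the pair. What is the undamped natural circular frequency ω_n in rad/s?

18.1 rad/s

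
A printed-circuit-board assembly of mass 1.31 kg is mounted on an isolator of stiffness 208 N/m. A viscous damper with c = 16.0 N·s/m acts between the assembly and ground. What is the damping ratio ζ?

0.485

ω_n = √(k/m) = √(208.0/1.31) = 12.60 rad/s.
Critical damping c_c = 2√(k·m) = 2√(208.0 × 1.31) = 33.01 N·s/m, so ζ = c/c_c = 16.0/33.01 = 0.4846.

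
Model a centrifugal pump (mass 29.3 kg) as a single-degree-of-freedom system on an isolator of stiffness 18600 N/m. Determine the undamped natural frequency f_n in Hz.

ω_n = √(k/m) = √(18600/29.3) = √634.8 = 25.20 rad/s.
f_n = ω_n/(2π) = 25.20/6.283 = 4.010 Hz.

4.01 Hz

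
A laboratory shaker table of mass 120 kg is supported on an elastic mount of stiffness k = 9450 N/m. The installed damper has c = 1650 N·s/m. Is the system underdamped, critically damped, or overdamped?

underdamped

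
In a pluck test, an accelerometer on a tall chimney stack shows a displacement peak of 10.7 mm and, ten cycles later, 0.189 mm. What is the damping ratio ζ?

Logarithmic decrement δ = (1/n)·ln(x₀/x_n) = (1/10)·ln(10.7/0.189) = (1/10)·ln(56.61) = 0.4036.
ζ = δ/√(4π² + δ²) = 0.4036/√(39.48 + 0.163) = 0.4036/6.296 = 0.06411.

0.0641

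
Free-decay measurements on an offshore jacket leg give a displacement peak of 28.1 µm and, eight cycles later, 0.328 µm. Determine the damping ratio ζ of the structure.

0.0882

Logarithmic decrement δ = (1/n)·ln(x₀/x_n) = (1/8)·ln(28.1/0.328) = (1/8)·ln(85.67) = 0.5563.
ζ = δ/√(4π² + δ²) = 0.5563/√(39.48 + 0.309) = 0.5563/6.308 = 0.08820.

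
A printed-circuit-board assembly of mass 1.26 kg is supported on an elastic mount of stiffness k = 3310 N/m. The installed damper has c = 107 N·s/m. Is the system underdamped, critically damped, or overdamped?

c_c = 2√(k·m) = 129.2 N·s/m; ζ = c/c_c = 107/129.2 = 0.828.
Since ζ < 1 the system is underdamped.

underdamped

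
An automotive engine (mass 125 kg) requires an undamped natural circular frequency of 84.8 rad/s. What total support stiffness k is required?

k = m·ω_n² = 125 × 84.80² = 125 × 7191 = 898900 N/m.

899000 N/m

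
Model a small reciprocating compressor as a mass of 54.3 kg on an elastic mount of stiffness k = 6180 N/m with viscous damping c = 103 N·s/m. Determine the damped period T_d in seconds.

0.591 s

ω_n = √(k/m) = √(6180/54.3) = 10.67 rad/s.
Critical damping c_c = 2√(k·m) = 2√(6180 × 54.3) = 1159 N·s/m, so ζ = c/c_c = 103/1159 = 0.08890.
ω_d = ω_n√(1 − ζ²) = 10.67 × √(1 − 0.00790) = 10.63 rad/s.
T_d = 2π/ω_d = 0.5913 s.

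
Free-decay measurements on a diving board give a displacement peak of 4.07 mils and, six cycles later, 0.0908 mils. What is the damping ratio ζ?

Logarithmic decrement δ = (1/n)·ln(x₀/x_n) = (1/6)·ln(4.07/0.0908) = (1/6)·ln(44.82) = 0.6338.
ζ = δ/√(4π² + δ²) = 0.6338/√(39.48 + 0.402) = 0.6338/6.315 = 0.1004.

0.100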